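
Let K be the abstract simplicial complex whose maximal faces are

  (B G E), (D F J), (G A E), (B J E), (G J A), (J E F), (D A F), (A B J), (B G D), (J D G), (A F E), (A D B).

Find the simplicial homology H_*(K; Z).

H_0 = Z,  H_1 = Z/2,  H_2 = 0.

Order the vertices as A < B < D < E < F < G < J. Listing each simplex with vertices in this order, K has dimension 2 with simplices:

  0-simplices (7): A, B, D, E, F, G, J
  1-simplices (18): AB, AD, AE, AF, AG, AJ, BD, BE, BG, BJ, DF, DG, DJ, EF, EG, EJ, FJ, GJ
  2-simplices (12): ABD, ABJ, ADF, AEF, AEG, AGJ, BDG, BEG, BEJ, DFJ, DGJ, EFJ

giving chain groups C_0 ≅ Z^7, C_1 ≅ Z^18, C_2 ≅ Z^12.

Boundary ∂_1: C_1 → C_0 maps an edge to its endpoints' difference, ∂[p,q] = q − p.
This gives a 7×18 integer matrix of rank 6; reducing to Smith normal form yields diagonal entries (1,1,1,1,1,1).

The boundary map ∂_2: C_2 → C_1 sends each 2-simplex [p,q,r] to [q,r] − [p,r] + [p,q]. For instance
  ∂ADF = DF − AF + AD,
  ∂BDG = DG − BG + BD.
The 18×12 boundary matrix has rank 12 and Smith normal form diag(1,1,1,1,1,1,1,1,1,1,1,2).

From H_k ≅ ker(∂_k) / im(∂_{k+1}) we obtain:

  H_0: rank C_0 − rank ∂_1 = 7 − 6 = 1, and the invariant factors of ∂_1 are all 1, so H_0 ≅ Z.
  H_1: rank ker ∂_1 − rank ∂_2 = (18 − 6) − 12 = 0, and ∂_2 has invariant factor 2 > 1, so H_1 ≅ Z/2.
  H_2: rank ker ∂_2 − rank ∂_3 = (12 − 12) − 0 = 0, and there is no ∂_3, so H_2 ≅ 0.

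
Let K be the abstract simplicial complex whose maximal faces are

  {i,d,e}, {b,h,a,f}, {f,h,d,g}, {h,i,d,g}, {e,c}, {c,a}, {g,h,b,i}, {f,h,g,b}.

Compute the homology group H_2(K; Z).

H_2 ≅ 0.

K has 9 vertices, 20 edges, 16 triangles, 5 3-simplices.
rank ∂_2 = 11, rank ∂_3 = 5 ⇒ b_2 = 16 − 11 − 5 = 0; all invariant factors of ∂_3 are 1 so no torsion. So H_2 ≅ 0.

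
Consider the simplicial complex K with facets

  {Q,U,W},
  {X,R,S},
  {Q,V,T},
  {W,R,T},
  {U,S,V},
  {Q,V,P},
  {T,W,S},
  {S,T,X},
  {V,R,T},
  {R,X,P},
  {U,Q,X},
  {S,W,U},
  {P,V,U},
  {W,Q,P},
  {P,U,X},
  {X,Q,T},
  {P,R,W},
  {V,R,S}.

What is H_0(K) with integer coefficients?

Take the total order P < Q < R < S < T < U < V < W < X on the vertex set. Then K (dimension 2) consists of the simplices:

  0-simplices (9): P, Q, R, S, T, U, V, W, X
  1-simplices (27): PQ, PR, PU, PV, PW, PX, QT, QU, QV, QW, QX, RS, RT, RV, RW, RX, ST, SU, SV, SW, SX, TV, TW, TX, UV, UW, UX
  2-simplices (18): PQV, PQW, PRW, PRX, PUV, PUX, QTV, QTX, QUW, QUX, RSV, RSX, RTV, RTW, STW, STX, SUV, SUW

so the chain groups are C_0 ≅ Z^9, C_1 ≅ Z^27, C_2 ≅ Z^18.

The boundary map ∂_1: C_1 → C_0 is given by ∂[p,q] = [q] − [p]. For instance
  ∂SV = V − S.
The 9×27 boundary matrix has rank 8 and Smith normal form diag(1,1,1,1,1,1,1,1).

∂_2: C_2 → C_1 maps a triangle to the signed sum of its edges. For instance
  ∂PRW = RW − PW + PR,
  ∂STX = TX − SX + ST.
The resulting 27×18 matrix has rank 18, and its Smith normal form has invariant factors (1,1,1,1,1,1,1,1,1,1,1,1,1,1,1,1,1,2).

Computing H_k = (kernel of ∂_k) / (image of ∂_{k+1}):

  H_0: rank C_0 − rank ∂_1 = 9 − 8 = 1, and the invariant factors of ∂_1 are all 1, so H_0 = Z.

H_0 = Z.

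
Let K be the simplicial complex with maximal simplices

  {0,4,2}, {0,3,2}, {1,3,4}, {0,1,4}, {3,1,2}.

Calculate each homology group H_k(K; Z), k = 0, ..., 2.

Fix the vertex order 0 < 1 < 2 < 3 < 4 and write every simplex with vertices in increasing order. Then dim K = 2 and the simplices of K are:

  0-simplices (5): [0], [1], [2], [3], [4]
  1-simplices (10): [0,1], [0,2], [0,3], [0,4], [1,2], [1,3], [1,4], [2,3], [2,4], [3,4]
  2-simplices (5): [0,1,4], [0,2,3], [0,2,4], [1,2,3], [1,3,4]

giving chain groups C_0 ≅ Z^5, C_1 ≅ Z^10, C_2 ≅ Z^5.

The boundary map ∂_1: C_1 → C_0 is given by ∂[p,q] = [q] − [p]. For instance
  ∂[0,4] = [4] − [0].
This gives a 5×10 integer matrix of rank 4; reducing to Smith normal form yields diagonal entries (1,1,1,1).

∂_2: C_2 → C_1 acts by ∂[p,q,r] = [q,r] − [p,r] + [p,q]. For instance
  ∂[0,1,4] = [1,4] − [0,4] + [0,1],
  ∂[0,2,4] = [2,4] − [0,4] + [0,2].
The resulting 10×5 matrix has rank 5, and its Smith normal form has invariant factors (1,1,1,1,1).

Reading off H_k = ker ∂_k / im ∂_{k+1}:

  H_0: rank C_0 − rank ∂_1 = 5 − 4 = 1, and the invariant factors of ∂_1 are all 1, so H_0 = Z.
  H_1: rank ker ∂_1 − rank ∂_2 = (10 − 4) − 5 = 1, and the invariant factors of ∂_2 are all 1, so H_1 = Z.
  H_2: rank ker ∂_2 − rank ∂_3 = (5 − 5) − 0 = 0, and there is no ∂_3, so H_2 = 0.

(K is a triangulation of the Möbius band.)

H_0 = Z,  H_1 = Z,  H_2 = 0.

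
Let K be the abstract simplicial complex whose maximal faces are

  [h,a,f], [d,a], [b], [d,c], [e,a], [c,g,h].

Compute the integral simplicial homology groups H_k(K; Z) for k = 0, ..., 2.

H_0 = Z^2,  H_1 = Z,  H_2 = 0.

Order the vertices as a < b < c < d < e < f < g < h. Listing each simplex with vertices in this order, K has dimension 2 with simplices:

  0-simplices (8): a, b, c, d, e, f, g, h
  1-simplices (9): ad, ae, af, ah, cd, cg, ch, fh, gh
  2-simplices (2): afh, cgh

Hence C_0 ≅ Z^8, C_1 ≅ Z^9, C_2 ≅ Z^2.

Boundary ∂_1: C_1 → C_0 is given by ∂[p,q] = [q] − [p]. For instance
  ∂fh = h − f.
As a 8×9 matrix over Z this has rank 6, with invariant factors (1,1,1,1,1,1).

Boundary ∂_2: C_2 → C_1 acts by ∂[p,q,r] = [q,r] − [p,r] + [p,q]. For instance
  ∂cgh = gh − ch + cg,
  ∂afh = fh − ah + af.
As a 9×2 matrix over Z this has rank 2, with invariant factors (1,1).

Now H_k = ker ∂_k / im ∂_{k+1}, so:

  H_0: rank C_0 − rank ∂_1 = 8 − 6 = 2, and the invariant factors of ∂_1 are all 1, so H_0 ≅ Z^2.
  H_1: rank ker ∂_1 − rank ∂_2 = (9 − 6) − 2 = 1, and the invariant factors of ∂_2 are all 1, so H_1 ≅ Z.
  H_2: rank ker ∂_2 − rank ∂_3 = (2 − 2) − 0 = 0, and there is no ∂_3, so H_2 ≅ 0.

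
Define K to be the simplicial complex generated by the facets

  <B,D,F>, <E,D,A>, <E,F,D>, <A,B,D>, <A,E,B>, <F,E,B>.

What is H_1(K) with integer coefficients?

Order the vertices as A < B < D < E < F. Listing each simplex with vertices in this order, K has dimension 2 with simplices:

  0-simplices (5): A, B, D, E, F
  1-simplices (9): AB, AD, AE, BD, BE, BF, DE, DF, EF
  2-simplices (6): ABD, ABE, ADE, BDF, BEF, DEF

so the chain groups are C_0 ≅ Z^5, C_1 ≅ Z^9, C_2 ≅ Z^6.

The boundary map ∂_1: C_1 → C_0 is given by ∂[p,q] = [q] − [p]. For instance
  ∂EF = F − E.
The 5×9 boundary matrix has rank 4 and Smith normal form diag(1,1,1,1).

Boundary ∂_2: C_2 → C_1 acts by ∂[p,q,r] = [q,r] − [p,r] + [p,q]. For instance
  ∂ABE = BE − AE + AB,
  ∂ABD = BD − AD + AB.
The resulting 9×6 matrix has rank 5, and its Smith normal form has invariant factors (1,1,1,1,1).

From H_k ≅ ker(∂_k) / im(∂_{k+1}) we obtain:

  H_1: rank ker ∂_1 − rank ∂_2 = (9 − 4) − 5 = 0, and the invariant factors of ∂_2 are all 1, so H_1 = 0.

(K is a triangulation of the 2-sphere S^2.)

H_1 = 0.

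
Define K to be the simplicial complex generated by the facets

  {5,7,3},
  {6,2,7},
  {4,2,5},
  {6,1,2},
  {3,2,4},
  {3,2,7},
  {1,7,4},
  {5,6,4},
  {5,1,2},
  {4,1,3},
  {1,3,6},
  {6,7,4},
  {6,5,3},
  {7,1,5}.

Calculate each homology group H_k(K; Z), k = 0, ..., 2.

H_0 ≅ Z,  H_1 ≅ Z^2,  H_2 ≅ Z.

Take the total order 1 < 2 < 3 < 4 < 5 < 6 < 7 on the vertex set. Then K (dimension 2) consists of the simplices:

  0-simplices (7): [1], [2], [3], [4], [5], [6], [7]
  1-simplices (21): [1,2], [1,3], [1,4], [1,5], [1,6], [1,7], [2,3], [2,4], [2,5], [2,6], [2,7], [3,4], [3,5], [3,6], [3,7], [4,5], [4,6], [4,7], [5,6], [5,7], [6,7]
  2-simplices (14): [1,2,5], [1,2,6], [1,3,4], [1,3,6], [1,4,7], [1,5,7], [2,3,4], [2,3,7], [2,4,5], [2,6,7], [3,5,6], [3,5,7], [4,5,6], [4,6,7]

giving chain groups C_0 ≅ Z^7, C_1 ≅ Z^21, C_2 ≅ Z^14.

Boundary ∂_1: C_1 → C_0 maps an edge to its endpoints' difference, ∂[p,q] = q − p.
This gives a 7×21 integer matrix of rank 6; reducing to Smith normal form yields diagonal entries (1,1,1,1,1,1).

The boundary map ∂_2: C_2 → C_1 maps a triangle to the signed sum of its edges. For instance
  ∂[2,3,7] = [3,7] − [2,7] + [2,3],
  ∂[4,6,7] = [6,7] − [4,7] + [4,6].
As a 21×14 matrix over Z this has rank 13, with invariant factors (1,1,1,1,1,1,1,1,1,1,1,1,1).

From H_k ≅ ker(∂_k) / im(∂_{k+1}) we obtain:

  H_0: rank C_0 − rank ∂_1 = 7 − 6 = 1, and the invariant factors of ∂_1 are all 1, so H_0 = Z.
  H_1: rank ker ∂_1 − rank ∂_2 = (21 − 6) − 13 = 2, and the invariant factors of ∂_2 are all 1, so H_1 = Z^2.
  H_2: rank ker ∂_2 − rank ∂_3 = (14 − 13) − 0 = 1, and there is no ∂_3, so H_2 = Z.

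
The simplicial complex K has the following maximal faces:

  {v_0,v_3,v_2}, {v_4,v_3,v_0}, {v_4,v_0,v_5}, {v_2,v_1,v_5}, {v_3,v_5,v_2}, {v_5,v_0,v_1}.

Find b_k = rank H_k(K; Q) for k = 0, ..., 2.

b_0 = 1, b_1 = 1, b_2 = 0.

Take the total order v_0 < v_1 < v_2 < v_3 < v_4 < v_5 on the vertex set. Then K (dimension 2) consists of the simplices:

  0-simplices (6): [v_0], [v_1], [v_2], [v_3], [v_4], [v_5]
  1-simplices (12): [v_0,v_1], [v_0,v_2], [v_0,v_3], [v_0,v_4], [v_0,v_5], [v_1,v_2], [v_1,v_5], [v_2,v_3], [v_2,v_5], [v_3,v_4], [v_3,v_5], [v_4,v_5]
  2-simplices (6): [v_0,v_1,v_5], [v_0,v_2,v_3], [v_0,v_3,v_4], [v_0,v_4,v_5], [v_1,v_2,v_5], [v_2,v_3,v_5]

giving chain groups C_0 ≅ Z^6, C_1 ≅ Z^12, C_2 ≅ Z^6.

∂_1: C_1 → C_0 maps an edge to its endpoints' difference, ∂[p,q] = q − p.
The resulting 6×12 matrix has rank 5, and its Smith normal form has invariant factors (1,1,1,1,1).

The boundary map ∂_2: C_2 → C_1 maps a triangle to the signed sum of its edges. For instance
  ∂[v_2,v_3,v_5] = [v_3,v_5] − [v_2,v_5] + [v_2,v_3],
  ∂[v_0,v_4,v_5] = [v_4,v_5] − [v_0,v_5] + [v_0,v_4].
As a 12×6 matrix over Z this has rank 6, with invariant factors (1,1,1,1,1,1).

Reading off H_k = ker ∂_k / im ∂_{k+1}:

  H_0: rank C_0 − rank ∂_1 = 6 − 5 = 1, and the invariant factors of ∂_1 are all 1, so H_0 ≅ Z.
  H_1: rank ker ∂_1 − rank ∂_2 = (12 − 5) − 6 = 1, and the invariant factors of ∂_2 are all 1, so H_1 ≅ Z.
  H_2: rank ker ∂_2 − rank ∂_3 = (6 − 6) − 0 = 0, and there is no ∂_3, so H_2 ≅ 0.

As a check, the Euler characteristic is 6 − 12 + 6 = 0, which agrees with 1 − 1 + 0 = 0.
(K is a triangulation of the cylinder S^1 x I.)

Hence the Betti numbers are b_0 = 1, b_1 = 1, b_2 = 0.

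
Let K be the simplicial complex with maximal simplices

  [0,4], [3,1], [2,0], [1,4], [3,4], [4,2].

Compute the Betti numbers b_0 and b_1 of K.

We work with the vertex ordering 0 < 1 < 2 < 3 < 4. The simplices of K, each written with vertices in increasing order, are:

  0-simplices (5): [0], [1], [2], [3], [4]
  1-simplices (6): [0,2], [0,4], [1,3], [1,4], [2,4], [3,4]

so the chain groups are C_0 ≅ Z^5, C_1 ≅ Z^6.

∂_1: C_1 → C_0 sends each edge [p,q] (with p < q) to q − p. For instance
  ∂[2,4] = [4] − [2].
The 5×6 boundary matrix has rank 4 and Smith normal form diag(1,1,1,1).

Reading off H_k = ker ∂_k / im ∂_{k+1}:

  H_0: rank C_0 − rank ∂_1 = 5 − 4 = 1, and the invariant factors of ∂_1 are all 1, so H_0 = Z.
  H_1: rank ker ∂_1 − rank ∂_2 = (6 − 4) − 0 = 2, and there is no ∂_2, so H_1 = Z^2.

As a check, the Euler characteristic is 5 − 6 = -1, which agrees with 1 − 2 = -1.

Hence the Betti numbers are b_0 = 1, b_1 = 2.

b_0 = 1, b_1 = 2.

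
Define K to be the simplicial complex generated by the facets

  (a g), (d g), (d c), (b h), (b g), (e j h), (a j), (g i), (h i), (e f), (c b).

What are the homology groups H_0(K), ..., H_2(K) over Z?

We work with the vertex ordering a < b < c < d < e < f < g < h < i < j. The simplices of K, each written with vertices in increasing order, are:

  0-simplices (10): a, b, c, d, e, f, g, h, i, j
  1-simplices (13): ag, aj, bc, bg, bh, cd, dg, ef, eh, ej, gi, hi, hj
  2-simplices (1): ehj

giving chain groups C_0 ≅ Z^10, C_1 ≅ Z^13, C_2 ≅ Z^1.

∂_1: C_1 → C_0 is given by ∂[p,q] = [q] − [p].
The resulting 10×13 matrix has rank 9, and its Smith normal form has invariant factors (1,1,1,1,1,1,1,1,1).

∂_2: C_2 → C_1 maps a triangle to the signed sum of its edges. For instance
  ∂ehj = hj − ej + eh.
The resulting 13×1 matrix has rank 1, and its Smith normal form has invariant factors (1).

Computing H_k = (kernel of ∂_k) / (image of ∂_{k+1}):

  H_0: rank C_0 − rank ∂_1 = 10 − 9 = 1, and the invariant factors of ∂_1 are all 1, so H_0 ≅ Z.
  H_1: rank ker ∂_1 − rank ∂_2 = (13 − 9) − 1 = 3, and the invariant factors of ∂_2 are all 1, so H_1 ≅ Z^3.
  H_2: rank ker ∂_2 − rank ∂_3 = (1 − 1) − 0 = 0, and there is no ∂_3, so H_2 ≅ 0.

H_0 ≅ Z,  H_1 ≅ Z^3,  H_2 = 0.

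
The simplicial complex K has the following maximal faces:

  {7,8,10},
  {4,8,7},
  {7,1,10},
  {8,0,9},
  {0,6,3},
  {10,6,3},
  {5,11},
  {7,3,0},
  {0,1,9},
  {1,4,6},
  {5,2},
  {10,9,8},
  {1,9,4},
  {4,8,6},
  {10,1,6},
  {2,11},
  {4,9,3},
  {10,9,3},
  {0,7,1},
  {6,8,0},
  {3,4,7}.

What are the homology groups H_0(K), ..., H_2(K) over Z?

Take the total order 0 < 1 < 2 < 3 < 4 < 5 < 6 < 7 < 8 < 9 < 10 < 11 on the vertex set. Then K (dimension 2) consists of the simplices:

  0-simplices (12): [0], [1], [2], [3], [4], [5], [6], [7], [8], [9], [10], [11]
  1-simplices (30): (30 of them)
  2-simplices (18): (18 of them)

giving chain groups C_0 ≅ Z^12, C_1 ≅ Z^30, C_2 ≅ Z^18.

Boundary ∂_1: C_1 → C_0 sends each edge [p,q] (with p < q) to q − p.
The 12×30 boundary matrix has rank 10 and Smith normal form diag(1,1,1,1,1,1,1,1,1,1).

Boundary ∂_2: C_2 → C_1 acts by ∂[p,q,r] = [q,r] − [p,r] + [p,q]. For instance
  ∂[3,6,10] = [6,10] − [3,10] + [3,6],
  ∂[0,6,8] = [6,8] − [0,8] + [0,6].
This gives a 30×18 integer matrix of rank 17; reducing to Smith normal form yields diagonal entries (1,1,1,1,1,1,1,1,1,1,1,1,1,1,1,1,1).

From H_k ≅ ker(∂_k) / im(∂_{k+1}) we obtain:

  H_0: rank C_0 − rank ∂_1 = 12 − 10 = 2, and the invariant factors of ∂_1 are all 1, so H_0 = Z^2.
  H_1: rank ker ∂_1 − rank ∂_2 = (30 − 10) − 17 = 3, and the invariant factors of ∂_2 are all 1, so H_1 = Z^3.
  H_2: rank ker ∂_2 − rank ∂_3 = (18 − 17) − 0 = 1, and there is no ∂_3, so H_2 = Z.

As a check, the Euler characteristic is 12 − 30 + 18 = 0, which agrees with 2 − 3 + 1 = 0.

H_0 ≅ Z^2,  H_1 ≅ Z^3,  H_2 ≅ Z.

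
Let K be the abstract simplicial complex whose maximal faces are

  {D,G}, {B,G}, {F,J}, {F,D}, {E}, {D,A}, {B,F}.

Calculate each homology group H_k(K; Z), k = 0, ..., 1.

H_0 ≅ Z^2,  H_1 ≅ Z.

We work with the vertex ordering A < B < D < E < F < G < J. The simplices of K, each written with vertices in increasing order, are:

  0-simplices (7): A, B, D, E, F, G, J
  1-simplices (6): AD, BF, BG, DF, DG, FJ

giving chain groups C_0 ≅ Z^7, C_1 ≅ Z^6.

∂_1: C_1 → C_0 sends each edge [p,q] (with p < q) to q − p.
This gives a 7×6 integer matrix of rank 5; reducing to Smith normal form yields diagonal entries (1,1,1,1,1).

Now H_k = ker ∂_k / im ∂_{k+1}, so:

  H_0: rank C_0 − rank ∂_1 = 7 − 5 = 2, and the invariant factors of ∂_1 are all 1, so H_0 ≅ Z^2.
  H_1: rank ker ∂_1 − rank ∂_2 = (6 − 5) − 0 = 1, and there is no ∂_2, so H_1 ≅ Z.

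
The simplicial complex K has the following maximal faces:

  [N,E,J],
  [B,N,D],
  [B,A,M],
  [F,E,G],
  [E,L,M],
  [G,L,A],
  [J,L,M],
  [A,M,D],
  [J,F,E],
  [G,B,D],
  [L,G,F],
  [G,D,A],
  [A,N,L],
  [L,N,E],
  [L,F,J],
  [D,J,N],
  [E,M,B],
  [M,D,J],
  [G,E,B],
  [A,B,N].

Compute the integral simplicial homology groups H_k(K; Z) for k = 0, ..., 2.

We work with the vertex ordering A < B < D < E < F < G < J < L < M < N. The simplices of K, each written with vertices in increasing order, are:

  0-simplices (10): A, B, D, E, F, G, J, L, M, N
  1-simplices (30): AB, AD, AG, AL, AM, AN, BD, BE, BG, BM, BN, DG, DJ, DM, DN, EF, EG, EJ, EL, EM, EN, FG, FJ, FL, GL, JL, JM, JN, LM, LN
  2-simplices (20): ABM, ABN, ADG, ADM, AGL, ALN, BDG, BDN, BEG, BEM, DJM, DJN, EFG, EFJ, EJN, ELM, ELN, FGL, FJL, JLM

Hence C_0 ≅ Z^10, C_1 ≅ Z^30, C_2 ≅ Z^20.

∂_1: C_1 → C_0 is given by ∂[p,q] = [q] − [p]. For instance
  ∂EN = N − E.
The resulting 10×30 matrix has rank 9, and its Smith normal form has invariant factors (1,1,1,1,1,1,1,1,1).

Boundary ∂_2: C_2 → C_1 acts by ∂[p,q,r] = [q,r] − [p,r] + [p,q]. For instance
  ∂ALN = LN − AN + AL,
  ∂ADG = DG − AG + AD.
The 30×20 boundary matrix has rank 20 and Smith normal form diag(1,1,1,1,1,1,1,1,1,1,1,1,1,1,1,1,1,1,1,2).

Now H_k = ker ∂_k / im ∂_{k+1}, so:

  H_0: rank C_0 − rank ∂_1 = 10 − 9 = 1, and the invariant factors of ∂_1 are all 1, so H_0 = Z.
  H_1: rank ker ∂_1 − rank ∂_2 = (30 − 9) − 20 = 1, and ∂_2 has invariant factor 2 > 1, so H_1 = Z ⊕ Z/2.
  H_2: rank ker ∂_2 − rank ∂_3 = (20 − 20) − 0 = 0, and there is no ∂_3, so H_2 = 0.

(K is a triangulation of the Klein bottle.)

H_0 ≅ Z,  H_1 ≅ Z ⊕ Z/2,  H_2 = 0.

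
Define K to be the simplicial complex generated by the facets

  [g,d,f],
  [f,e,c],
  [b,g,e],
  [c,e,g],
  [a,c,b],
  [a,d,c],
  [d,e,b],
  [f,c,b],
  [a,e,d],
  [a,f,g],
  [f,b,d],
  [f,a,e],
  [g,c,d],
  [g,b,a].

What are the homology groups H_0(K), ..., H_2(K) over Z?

Order the vertices as a < b < c < d < e < f < g. Listing each simplex with vertices in this order, K has dimension 2 with simplices:

  0-simplices (7): a, b, c, d, e, f, g
  1-simplices (21): ab, ac, ad, ae, af, ag, bc, bd, be, bf, bg, cd, ce, cf, cg, de, df, dg, ef, eg, fg
  2-simplices (14): abc, abg, acd, ade, aef, afg, bcf, bde, bdf, beg, cdg, cef, ceg, dfg

Hence C_0 ≅ Z^7, C_1 ≅ Z^21, C_2 ≅ Z^14.

Boundary ∂_1: C_1 → C_0 sends each edge [p,q] (with p < q) to q − p.
As a 7×21 matrix over Z this has rank 6, with invariant factors (1,1,1,1,1,1).

∂_2: C_2 → C_1 maps a triangle to the signed sum of its edges. For instance
  ∂acd = cd − ad + ac,
  ∂bde = de − be + bd.
The resulting 21×14 matrix has rank 13, and its Smith normal form has invariant factors (1,1,1,1,1,1,1,1,1,1,1,1,1).

Computing H_k = (kernel of ∂_k) / (image of ∂_{k+1}):

  H_0: rank C_0 − rank ∂_1 = 7 − 6 = 1, and the invariant factors of ∂_1 are all 1, so H_0 ≅ Z.
  H_1: rank ker ∂_1 − rank ∂_2 = (21 − 6) − 13 = 2, and the invariant factors of ∂_2 are all 1, so H_1 ≅ Z^2.
  H_2: rank ker ∂_2 − rank ∂_3 = (14 − 13) − 0 = 1, and there is no ∂_3, so H_2 ≅ Z.

H_0 = Z,  H_1 = Z^2,  H_2 = Z.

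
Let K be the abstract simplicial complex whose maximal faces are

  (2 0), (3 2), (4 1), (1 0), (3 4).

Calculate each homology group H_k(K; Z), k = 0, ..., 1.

Take the total order 0 < 1 < 2 < 3 < 4 on the vertex set. Then K (dimension 1) consists of the simplices:

  0-simplices (5): [0], [1], [2], [3], [4]
  1-simplices (5): [0,1], [0,2], [1,4], [2,3], [3,4]

Hence C_0 ≅ Z^5, C_1 ≅ Z^5.

∂_1: C_1 → C_0 is given by ∂[p,q] = [q] − [p].
The 5×5 boundary matrix has rank 4 and Smith normal form diag(1,1,1,1).

Now H_k = ker ∂_k / im ∂_{k+1}, so:

  H_0: rank C_0 − rank ∂_1 = 5 − 4 = 1, and the invariant factors of ∂_1 are all 1, so H_0 ≅ Z.
  H_1: rank ker ∂_1 − rank ∂_2 = (5 − 4) − 0 = 1, and there is no ∂_2, so H_1 ≅ Z.

H_0 = Z,  H_1 = Z.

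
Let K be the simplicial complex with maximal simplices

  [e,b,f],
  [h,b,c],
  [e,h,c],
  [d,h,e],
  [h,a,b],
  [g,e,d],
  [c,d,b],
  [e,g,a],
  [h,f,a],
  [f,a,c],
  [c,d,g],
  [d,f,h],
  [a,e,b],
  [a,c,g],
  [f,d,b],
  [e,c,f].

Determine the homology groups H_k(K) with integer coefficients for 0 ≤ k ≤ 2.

H_0 ≅ Z,  H_1 ≅ Z^2,  H_2 ≅ Z.

We work with the vertex ordering a < b < c < d < e < f < g < h. The simplices of K, each written with vertices in increasing order, are:

  0-simplices (8): a, b, c, d, e, f, g, h
  1-simplices (24): ab, ac, ae, af, ag, ah, bc, bd, be, bf, bh, cd, ce, cf, cg, ch, de, df, dg, dh, ef, eg, eh, fh
  2-simplices (16): abe, abh, acf, acg, aeg, afh, bcd, bch, bdf, bef, cdg, cef, ceh, deg, deh, dfh

so the chain groups are C_0 ≅ Z^8, C_1 ≅ Z^24, C_2 ≅ Z^16.

Boundary ∂_1: C_1 → C_0 sends each edge [p,q] (with p < q) to q − p.
The 8×24 boundary matrix has rank 7 and Smith normal form diag(1,1,1,1,1,1,1).

The boundary map ∂_2: C_2 → C_1 acts by ∂[p,q,r] = [q,r] − [p,r] + [p,q]. For instance
  ∂cdg = dg − cg + cd,
  ∂cef = ef − cf + ce.
As a 24×16 matrix over Z this has rank 15, with invariant factors (1,1,1,1,1,1,1,1,1,1,1,1,1,1,1).

From H_k ≅ ker(∂_k) / im(∂_{k+1}) we obtain:

  H_0: rank C_0 − rank ∂_1 = 8 − 7 = 1, and the invariant factors of ∂_1 are all 1, so H_0 ≅ Z.
  H_1: rank ker ∂_1 − rank ∂_2 = (24 − 7) − 15 = 2, and the invariant factors of ∂_2 are all 1, so H_1 ≅ Z^2.
  H_2: rank ker ∂_2 − rank ∂_3 = (16 − 15) − 0 = 1, and there is no ∂_3, so H_2 ≅ Z.

As a check, the Euler characteristic is 8 − 24 + 16 = 0, which agrees with 1 − 2 + 1 = 0.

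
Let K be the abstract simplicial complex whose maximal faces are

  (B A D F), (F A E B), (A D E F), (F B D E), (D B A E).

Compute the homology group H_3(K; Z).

Fix the vertex order A < B < D < E < F and write every simplex with vertices in increasing order. Then dim K = 3 and the simplices of K are:

  0-simplices (5): A, B, D, E, F
  1-simplices (10): AB, AD, AE, AF, BD, BE, BF, DE, DF, EF
  2-simplices (10): ABD, ABE, ABF, ADE, ADF, AEF, BDE, BDF, BEF, DEF
  3-simplices (5): ABDE, ABDF, ABEF, ADEF, BDEF

Hence C_0 ≅ Z^5, C_1 ≅ Z^10, C_2 ≅ Z^10, C_3 ≅ Z^5.

Boundary ∂_1: C_1 → C_0 sends each edge [p,q] (with p < q) to q − p.
As a 5×10 matrix over Z this has rank 4, with invariant factors (1,1,1,1).

∂_2: C_2 → C_1 maps a triangle to the signed sum of its edges. For instance
  ∂BEF = EF − BF + BE,
  ∂ADE = DE − AE + AD.
The 10×10 boundary matrix has rank 6 and Smith normal form diag(1,1,1,1,1,1).

The boundary map ∂_3: C_3 → C_2 sends each 3-simplex σ to the alternating sum Σ_i (−1)^i (σ with its i-th vertex removed). For instance
  ∂ABDF = BDF − ADF + ABF − ABD,
  ∂BDEF = DEF − BEF + BDF − BDE.
This gives a 10×5 integer matrix of rank 4; reducing to Smith normal form yields diagonal entries (1,1,1,1).

From H_k ≅ ker(∂_k) / im(∂_{k+1}) we obtain:

  H_3: rank ker ∂_3 − rank ∂_4 = (5 − 4) − 0 = 1, and there is no ∂_4, so H_3 ≅ Z.

H_3 ≅ Z.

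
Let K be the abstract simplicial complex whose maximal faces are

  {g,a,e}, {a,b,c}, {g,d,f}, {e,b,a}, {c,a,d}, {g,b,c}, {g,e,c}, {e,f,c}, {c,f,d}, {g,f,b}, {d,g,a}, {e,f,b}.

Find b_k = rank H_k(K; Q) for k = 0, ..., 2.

b_0 = 1, b_1 = 0, b_2 = 0.

Order the vertices as a < b < c < d < e < f < g. Listing each simplex with vertices in this order, K has dimension 2 with simplices:

  0-simplices (7): a, b, c, d, e, f, g
  1-simplices (18): ab, ac, ad, ae, ag, bc, be, bf, bg, cd, ce, cf, cg, df, dg, ef, eg, fg
  2-simplices (12): abc, abe, acd, adg, aeg, bcg, bef, bfg, cdf, cef, ceg, dfg

giving chain groups C_0 ≅ Z^7, C_1 ≅ Z^18, C_2 ≅ Z^12.

∂_1: C_1 → C_0 is given by ∂[p,q] = [q] − [p]. For instance
  ∂cd = d − c.
The resulting 7×18 matrix has rank 6, and its Smith normal form has invariant factors (1,1,1,1,1,1).

The boundary map ∂_2: C_2 → C_1 sends each 2-simplex [p,q,r] to [q,r] − [p,r] + [p,q]. For instance
  ∂cdf = df − cf + cd,
  ∂bef = ef − bf + be.
As a 18×12 matrix over Z this has rank 12, with invariant factors (1,1,1,1,1,1,1,1,1,1,1,2).

From H_k ≅ ker(∂_k) / im(∂_{k+1}) we obtain:

  H_0: rank C_0 − rank ∂_1 = 7 − 6 = 1, and the invariant factors of ∂_1 are all 1, so H_0 = Z.
  H_1: rank ker ∂_1 − rank ∂_2 = (18 − 6) − 12 = 0, and ∂_2 has invariant factor 2 > 1, so H_1 = Z/2.
  H_2: rank ker ∂_2 − rank ∂_3 = (12 − 12) − 0 = 0, and there is no ∂_3, so H_2 = 0.

As a check, the Euler characteristic is 7 − 18 + 12 = 1, which agrees with 1 − 0 + 0 = 1.

Hence the Betti numbers are b_0 = 1, b_1 = 0, b_2 = 0.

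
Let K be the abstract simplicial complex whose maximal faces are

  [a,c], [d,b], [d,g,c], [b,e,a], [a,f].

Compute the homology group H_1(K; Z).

H_1 ≅ Z.

Order the vertices as a < b < c < d < e < f < g. Listing each simplex with vertices in this order, K has dimension 2 with simplices:

  0-simplices (7): a, b, c, d, e, f, g
  1-simplices (9): ab, ac, ae, af, bd, be, cd, cg, dg
  2-simplices (2): abe, cdg

Hence C_0 ≅ Z^7, C_1 ≅ Z^9, C_2 ≅ Z^2.

The boundary map ∂_1: C_1 → C_0 maps an edge to its endpoints' difference, ∂[p,q] = q − p. For instance
  ∂cg = g − c.
This gives a 7×9 integer matrix of rank 6; reducing to Smith normal form yields diagonal entries (1,1,1,1,1,1).

∂_2: C_2 → C_1 acts by ∂[p,q,r] = [q,r] − [p,r] + [p,q]. For instance
  ∂abe = be − ae + ab,
  ∂cdg = dg − cg + cd.
As a 9×2 matrix over Z this has rank 2, with invariant factors (1,1).

Now H_k = ker ∂_k / im ∂_{k+1}, so:

  H_1: rank ker ∂_1 − rank ∂_2 = (9 − 6) − 2 = 1, and the invariant factors of ∂_2 are all 1, so H_1 = Z.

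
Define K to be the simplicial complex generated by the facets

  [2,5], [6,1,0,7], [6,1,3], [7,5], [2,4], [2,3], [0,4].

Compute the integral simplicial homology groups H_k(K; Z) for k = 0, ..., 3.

We work with the vertex ordering 0 < 1 < 2 < 3 < 4 < 5 < 6 < 7. The simplices of K, each written with vertices in increasing order, are:

  0-simplices (8): [0], [1], [2], [3], [4], [5], [6], [7]
  1-simplices (13): [0,1], [0,4], [0,6], [0,7], [1,3], [1,6], [1,7], [2,3], [2,4], [2,5], [3,6], [5,7], [6,7]
  2-simplices (5): [0,1,6], [0,1,7], [0,6,7], [1,3,6], [1,6,7]
  3-simplices (1): [0,1,6,7]

so the chain groups are C_0 ≅ Z^8, C_1 ≅ Z^13, C_2 ≅ Z^5, C_3 ≅ Z^1.

∂_1: C_1 → C_0 maps an edge to its endpoints' difference, ∂[p,q] = q − p.
This gives a 8×13 integer matrix of rank 7; reducing to Smith normal form yields diagonal entries (1,1,1,1,1,1,1).

∂_2: C_2 → C_1 sends each 2-simplex [p,q,r] to [q,r] − [p,r] + [p,q]. For instance
  ∂[0,6,7] = [6,7] − [0,7] + [0,6],
  ∂[0,1,7] = [1,7] − [0,7] + [0,1].
As a 13×5 matrix over Z this has rank 4, with invariant factors (1,1,1,1).

The boundary map ∂_3: C_3 → C_2 sends each 3-simplex σ to the alternating sum Σ_i (−1)^i (σ with its i-th vertex removed). For instance
  ∂[0,1,6,7] = [1,6,7] − [0,6,7] + [0,1,7] − [0,1,6].
As a 5×1 matrix over Z this has rank 1, with invariant factors (1).

Reading off H_k = ker ∂_k / im ∂_{k+1}:

  H_0: rank C_0 − rank ∂_1 = 8 − 7 = 1, and the invariant factors of ∂_1 are all 1, so H_0 ≅ Z.
  H_1: rank ker ∂_1 − rank ∂_2 = (13 − 7) − 4 = 2, and the invariant factors of ∂_2 are all 1, so H_1 ≅ Z^2.
  H_2: rank ker ∂_2 − rank ∂_3 = (5 − 4) − 1 = 0, and the invariant factors of ∂_3 are all 1, so H_2 ≅ 0.
  H_3: rank ker ∂_3 − rank ∂_4 = (1 − 1) − 0 = 0, and there is no ∂_4, so H_3 ≅ 0.

H_0 ≅ Z,  H_1 ≅ Z^2,  H_2 = 0,  H_3 = 0.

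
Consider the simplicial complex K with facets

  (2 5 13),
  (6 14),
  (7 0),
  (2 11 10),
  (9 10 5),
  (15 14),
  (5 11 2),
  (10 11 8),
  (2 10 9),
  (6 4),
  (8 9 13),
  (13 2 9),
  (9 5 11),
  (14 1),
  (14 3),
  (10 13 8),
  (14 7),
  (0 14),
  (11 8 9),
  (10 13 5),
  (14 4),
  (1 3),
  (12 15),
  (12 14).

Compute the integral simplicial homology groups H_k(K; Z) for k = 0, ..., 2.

Fix the vertex order 0 < 1 < 2 < 3 < 4 < 5 < 6 < 7 < 8 < 9 < 10 < 11 < 12 < 13 < 14 < 15 and write every simplex with vertices in increasing order. Then dim K = 2 and the simplices of K are:

  0-simplices (16): [0], [1], [2], [3], [4], [5], [6], [7], [8], [9], [10], [11], [12], [13], [14], [15]
  1-simplices (30): (30 of them)
  2-simplices (12): [2,5,11], [2,5,13], [2,9,10], [2,9,13], [2,10,11], [5,9,10], [5,9,11], [5,10,13], [8,9,11], [8,9,13], [8,10,11], [8,10,13]

Hence C_0 ≅ Z^16, C_1 ≅ Z^30, C_2 ≅ Z^12.

The boundary map ∂_1: C_1 → C_0 sends each edge [p,q] (with p < q) to q − p. For instance
  ∂[6,14] = [14] − [6].
As a 16×30 matrix over Z this has rank 14, with invariant factors (1,1,1,1,1,1,1,1,1,1,1,1,1,1).

∂_2: C_2 → C_1 maps a triangle to the signed sum of its edges. For instance
  ∂[2,5,11] = [5,11] − [2,11] + [2,5],
  ∂[2,10,11] = [10,11] − [2,11] + [2,10].
This gives a 30×12 integer matrix of rank 12; reducing to Smith normal form yields diagonal entries (1,1,1,1,1,1,1,1,1,1,1,2).

Computing H_k = (kernel of ∂_k) / (image of ∂_{k+1}):

  H_0: rank C_0 − rank ∂_1 = 16 − 14 = 2, and the invariant factors of ∂_1 are all 1, so H_0 ≅ Z^2.
  H_1: rank ker ∂_1 − rank ∂_2 = (30 − 14) − 12 = 4, and ∂_2 has invariant factor 2 > 1, so H_1 ≅ Z^4 ⊕ Z/2.
  H_2: rank ker ∂_2 − rank ∂_3 = (12 − 12) − 0 = 0, and there is no ∂_3, so H_2 ≅ 0.

H_0 ≅ Z^2,  H_1 ≅ Z^4 ⊕ Z/2,  H_2 = 0.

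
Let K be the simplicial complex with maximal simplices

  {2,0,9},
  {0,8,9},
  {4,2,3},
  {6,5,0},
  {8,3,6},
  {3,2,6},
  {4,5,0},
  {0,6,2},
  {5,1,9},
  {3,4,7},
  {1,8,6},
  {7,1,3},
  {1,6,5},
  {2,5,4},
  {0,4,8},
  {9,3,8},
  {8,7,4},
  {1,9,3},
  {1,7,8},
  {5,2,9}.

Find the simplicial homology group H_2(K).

Take the total order 0 < 1 < 2 < 3 < 4 < 5 < 6 < 7 < 8 < 9 on the vertex set. Then K (dimension 2) consists of the simplices:

  0-simplices (10): [0], [1], [2], [3], [4], [5], [6], [7], [8], [9]
  1-simplices (30): (30 of them)
  2-simplices (20): (20 of them)

so the chain groups are C_0 ≅ Z^10, C_1 ≅ Z^30, C_2 ≅ Z^20.

∂_1: C_1 → C_0 is given by ∂[p,q] = [q] − [p].
This gives a 10×30 integer matrix of rank 9; reducing to Smith normal form yields diagonal entries (1,1,1,1,1,1,1,1,1).

∂_2: C_2 → C_1 sends each 2-simplex [p,q,r] to [q,r] − [p,r] + [p,q]. For instance
  ∂[1,7,8] = [7,8] − [1,8] + [1,7],
  ∂[0,2,6] = [2,6] − [0,6] + [0,2].
This gives a 30×20 integer matrix of rank 20; reducing to Smith normal form yields diagonal entries (1,1,1,1,1,1,1,1,1,1,1,1,1,1,1,1,1,1,1,2).

Computing H_k = (kernel of ∂_k) / (image of ∂_{k+1}):

  H_2: rank ker ∂_2 − rank ∂_3 = (20 − 20) − 0 = 0, and there is no ∂_3, so H_2 = 0.

H_2 = 0.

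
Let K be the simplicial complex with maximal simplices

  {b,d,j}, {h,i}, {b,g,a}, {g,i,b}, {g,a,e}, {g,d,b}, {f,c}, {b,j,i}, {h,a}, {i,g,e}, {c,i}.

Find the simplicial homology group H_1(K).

H_1 ≅ Z.

K has 10 vertices, 17 edges, 7 triangles.
rank ∂_1 = 9, rank ∂_2 = 7 ⇒ b_1 = 17 − 9 − 7 = 1; all invariant factors of ∂_2 are 1 so no torsion. So H_1 ≅ Z.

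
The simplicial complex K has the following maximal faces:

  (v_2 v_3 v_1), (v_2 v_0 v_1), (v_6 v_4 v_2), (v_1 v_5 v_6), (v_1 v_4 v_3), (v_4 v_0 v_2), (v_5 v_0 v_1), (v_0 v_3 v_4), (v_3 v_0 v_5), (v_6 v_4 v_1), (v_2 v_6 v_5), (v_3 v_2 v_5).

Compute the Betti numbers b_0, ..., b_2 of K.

b_0 = 1, b_1 = 0, b_2 = 0.

We work with the vertex ordering v_0 < v_1 < v_2 < v_3 < v_4 < v_5 < v_6. The simplices of K, each written with vertices in increasing order, are:

  0-simplices (7): [v_0], [v_1], [v_2], [v_3], [v_4], [v_5], [v_6]
  1-simplices (18): (18 of them)
  2-simplices (12): (12 of them)

giving chain groups C_0 ≅ Z^7, C_1 ≅ Z^18, C_2 ≅ Z^12.

∂_1: C_1 → C_0 sends each edge [p,q] (with p < q) to q − p.
As a 7×18 matrix over Z this has rank 6, with invariant factors (1,1,1,1,1,1).

The boundary map ∂_2: C_2 → C_1 maps a triangle to the signed sum of its edges. For instance
  ∂[v_0,v_3,v_4] = [v_3,v_4] − [v_0,v_4] + [v_0,v_3],
  ∂[v_1,v_5,v_6] = [v_5,v_6] − [v_1,v_6] + [v_1,v_5].
This gives a 18×12 integer matrix of rank 12; reducing to Smith normal form yields diagonal entries (1,1,1,1,1,1,1,1,1,1,1,2).

From H_k ≅ ker(∂_k) / im(∂_{k+1}) we obtain:

  H_0: rank C_0 − rank ∂_1 = 7 − 6 = 1, and the invariant factors of ∂_1 are all 1, so H_0 ≅ Z.
  H_1: rank ker ∂_1 − rank ∂_2 = (18 − 6) − 12 = 0, and ∂_2 has invariant factor 2 > 1, so H_1 ≅ Z/2.
  H_2: rank ker ∂_2 − rank ∂_3 = (12 − 12) − 0 = 0, and there is no ∂_3, so H_2 ≅ 0.

Hence the Betti numbers are b_0 = 1, b_1 = 0, b_2 = 0.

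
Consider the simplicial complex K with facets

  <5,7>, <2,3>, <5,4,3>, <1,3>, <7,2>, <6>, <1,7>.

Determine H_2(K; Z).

Fix the vertex order 1 < 2 < 3 < 4 < 5 < 6 < 7 and write every simplex with vertices in increasing order. Then dim K = 2 and the simplices of K are:

  0-simplices (7): [1], [2], [3], [4], [5], [6], [7]
  1-simplices (8): [1,3], [1,7], [2,3], [2,7], [3,4], [3,5], [4,5], [5,7]
  2-simplices (1): [3,4,5]

so the chain groups are C_0 ≅ Z^7, C_1 ≅ Z^8, C_2 ≅ Z^1.

∂_1: C_1 → C_0 sends each edge [p,q] (with p < q) to q − p.
This gives a 7×8 integer matrix of rank 5; reducing to Smith normal form yields diagonal entries (1,1,1,1,1).

∂_2: C_2 → C_1 maps a triangle to the signed sum of its edges. For instance
  ∂[3,4,5] = [4,5] − [3,5] + [3,4].
This gives a 8×1 integer matrix of rank 1; reducing to Smith normal form yields diagonal entries (1).

Reading off H_k = ker ∂_k / im ∂_{k+1}:

  H_2: rank ker ∂_2 − rank ∂_3 = (1 − 1) − 0 = 0, and there is no ∂_3, so H_2 ≅ 0.

H_2 = 0.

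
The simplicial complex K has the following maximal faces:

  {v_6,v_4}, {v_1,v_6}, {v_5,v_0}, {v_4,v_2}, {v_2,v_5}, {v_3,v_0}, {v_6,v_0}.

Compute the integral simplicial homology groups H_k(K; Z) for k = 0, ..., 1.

We work with the vertex ordering v_0 < v_1 < v_2 < v_3 < v_4 < v_5 < v_6. The simplices of K, each written with vertices in increasing order, are:

  0-simplices (7): [v_0], [v_1], [v_2], [v_3], [v_4], [v_5], [v_6]
  1-simplices (7): [v_0,v_3], [v_0,v_5], [v_0,v_6], [v_1,v_6], [v_2,v_4], [v_2,v_5], [v_4,v_6]

so the chain groups are C_0 ≅ Z^7, C_1 ≅ Z^7.

∂_1: C_1 → C_0 maps an edge to its endpoints' difference, ∂[p,q] = q − p.
The resulting 7×7 matrix has rank 6, and its Smith normal form has invariant factors (1,1,1,1,1,1).

From H_k ≅ ker(∂_k) / im(∂_{k+1}) we obtain:

  H_0: rank C_0 − rank ∂_1 = 7 − 6 = 1, and the invariant factors of ∂_1 are all 1, so H_0 ≅ Z.
  H_1: rank ker ∂_1 − rank ∂_2 = (7 − 6) − 0 = 1, and there is no ∂_2, so H_1 ≅ Z.

H_0 = Z,  H_1 = Z.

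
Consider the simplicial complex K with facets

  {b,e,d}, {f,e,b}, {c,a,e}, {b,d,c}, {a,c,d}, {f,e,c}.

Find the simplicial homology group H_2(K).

H_2 ≅ 0.

Order the vertices as a < b < c < d < e < f. Listing each simplex with vertices in this order, K has dimension 2 with simplices:

  0-simplices (6): a, b, c, d, e, f
  1-simplices (12): ac, ad, ae, bc, bd, be, bf, cd, ce, cf, de, ef
  2-simplices (6): acd, ace, bcd, bde, bef, cef

Hence C_0 ≅ Z^6, C_1 ≅ Z^12, C_2 ≅ Z^6.

The boundary map ∂_1: C_1 → C_0 maps an edge to its endpoints' difference, ∂[p,q] = q − p. For instance
  ∂cf = f − c.
This gives a 6×12 integer matrix of rank 5; reducing to Smith normal form yields diagonal entries (1,1,1,1,1).

Boundary ∂_2: C_2 → C_1 sends each 2-simplex [p,q,r] to [q,r] − [p,r] + [p,q]. For instance
  ∂acd = cd − ad + ac,
  ∂bde = de − be + bd.
The 12×6 boundary matrix has rank 6 and Smith normal form diag(1,1,1,1,1,1).

Reading off H_k = ker ∂_k / im ∂_{k+1}:

  H_2: rank ker ∂_2 − rank ∂_3 = (6 − 6) − 0 = 0, and there is no ∂_3, so H_2 ≅ 0.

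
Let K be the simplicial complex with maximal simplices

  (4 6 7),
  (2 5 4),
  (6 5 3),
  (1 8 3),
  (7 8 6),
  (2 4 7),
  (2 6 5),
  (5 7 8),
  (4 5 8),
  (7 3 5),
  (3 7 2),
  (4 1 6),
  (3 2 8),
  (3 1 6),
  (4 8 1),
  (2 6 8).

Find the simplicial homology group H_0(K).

H_0 = Z.

Order the vertices as 1 < 2 < 3 < 4 < 5 < 6 < 7 < 8. Listing each simplex with vertices in this order, K has dimension 2 with simplices:

  0-simplices (8): [1], [2], [3], [4], [5], [6], [7], [8]
  1-simplices (24): (24 of them)
  2-simplices (16): [1,3,6], [1,3,8], [1,4,6], [1,4,8], [2,3,7], [2,3,8], [2,4,5], [2,4,7], [2,5,6], [2,6,8], [3,5,6], [3,5,7], [4,5,8], [4,6,7], [5,7,8], [6,7,8]

so the chain groups are C_0 ≅ Z^8, C_1 ≅ Z^24, C_2 ≅ Z^16.

∂_1: C_1 → C_0 sends each edge [p,q] (with p < q) to q − p.
This gives a 8×24 integer matrix of rank 7; reducing to Smith normal form yields diagonal entries (1,1,1,1,1,1,1).

Boundary ∂_2: C_2 → C_1 acts by ∂[p,q,r] = [q,r] − [p,r] + [p,q]. For instance
  ∂[1,3,8] = [3,8] − [1,8] + [1,3],
  ∂[3,5,7] = [5,7] − [3,7] + [3,5].
The 24×16 boundary matrix has rank 15 and Smith normal form diag(1,1,1,1,1,1,1,1,1,1,1,1,1,1,1).

Computing H_k = (kernel of ∂_k) / (image of ∂_{k+1}):

  H_0: rank C_0 − rank ∂_1 = 8 − 7 = 1, and the invariant factors of ∂_1 are all 1, so H_0 ≅ Z.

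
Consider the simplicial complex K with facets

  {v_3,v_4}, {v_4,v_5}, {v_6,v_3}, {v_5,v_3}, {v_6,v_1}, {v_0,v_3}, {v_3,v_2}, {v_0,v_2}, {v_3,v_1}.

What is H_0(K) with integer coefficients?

H_0 = Z.

Order the vertices as v_0 < v_1 < v_2 < v_3 < v_4 < v_5 < v_6. Listing each simplex with vertices in this order, K has dimension 1 with simplices:

  0-simplices (7): [v_0], [v_1], [v_2], [v_3], [v_4], [v_5], [v_6]
  1-simplices (9): [v_0,v_2], [v_0,v_3], [v_1,v_3], [v_1,v_6], [v_2,v_3], [v_3,v_4], [v_3,v_5], [v_3,v_6], [v_4,v_5]

giving chain groups C_0 ≅ Z^7, C_1 ≅ Z^9.

∂_1: C_1 → C_0 sends each edge [p,q] (with p < q) to q − p.
The resulting 7×9 matrix has rank 6, and its Smith normal form has invariant factors (1,1,1,1,1,1).

Reading off H_k = ker ∂_k / im ∂_{k+1}:

  H_0: rank C_0 − rank ∂_1 = 7 − 6 = 1, and the invariant factors of ∂_1 are all 1, so H_0 ≅ Z.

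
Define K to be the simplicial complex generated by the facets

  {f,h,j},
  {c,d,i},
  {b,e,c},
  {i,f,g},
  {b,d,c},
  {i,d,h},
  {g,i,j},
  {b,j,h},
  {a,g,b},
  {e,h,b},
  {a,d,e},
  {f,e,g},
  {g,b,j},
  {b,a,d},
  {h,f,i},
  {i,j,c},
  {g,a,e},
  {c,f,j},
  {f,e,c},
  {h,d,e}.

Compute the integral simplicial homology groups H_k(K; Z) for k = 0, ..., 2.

We work with the vertex ordering a < b < c < d < e < f < g < h < i < j. The simplices of K, each written with vertices in increasing order, are:

  0-simplices (10): a, b, c, d, e, f, g, h, i, j
  1-simplices (30): ab, ad, ae, ag, bc, bd, be, bg, bh, bj, cd, ce, cf, ci, cj, de, dh, di, ef, eg, eh, fg, fh, fi, fj, gi, gj, hi, hj, ij
  2-simplices (20): abd, abg, ade, aeg, bcd, bce, beh, bgj, bhj, cdi, cef, cfj, cij, deh, dhi, efg, fgi, fhi, fhj, gij

Hence C_0 ≅ Z^10, C_1 ≅ Z^30, C_2 ≅ Z^20.

∂_1: C_1 → C_0 sends each edge [p,q] (with p < q) to q − p. For instance
  ∂fg = g − f.
The 10×30 boundary matrix has rank 9 and Smith normal form diag(1,1,1,1,1,1,1,1,1).

Boundary ∂_2: C_2 → C_1 acts by ∂[p,q,r] = [q,r] − [p,r] + [p,q]. For instance
  ∂fgi = gi − fi + fg,
  ∂deh = eh − dh + de.
As a 30×20 matrix over Z this has rank 20, with invariant factors (1,1,1,1,1,1,1,1,1,1,1,1,1,1,1,1,1,1,1,2).

From H_k ≅ ker(∂_k) / im(∂_{k+1}) we obtain:

  H_0: rank C_0 − rank ∂_1 = 10 − 9 = 1, and the invariant factors of ∂_1 are all 1, so H_0 = Z.
  H_1: rank ker ∂_1 − rank ∂_2 = (30 − 9) − 20 = 1, and ∂_2 has invariant factor 2 > 1, so H_1 = Z ⊕ Z/2Z.
  H_2: rank ker ∂_2 − rank ∂_3 = (20 − 20) − 0 = 0, and there is no ∂_3, so H_2 = 0.

H_0 = Z,  H_1 = Z ⊕ Z/2Z,  H_2 = 0.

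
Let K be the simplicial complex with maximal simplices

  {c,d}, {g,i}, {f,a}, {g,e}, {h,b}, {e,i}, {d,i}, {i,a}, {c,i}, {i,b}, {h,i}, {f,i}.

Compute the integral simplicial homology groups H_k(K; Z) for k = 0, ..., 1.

H_0 = Z,  H_1 = Z^4.

Order the vertices as a < b < c < d < e < f < g < h < i. Listing each simplex with vertices in this order, K has dimension 1 with simplices:

  0-simplices (9): a, b, c, d, e, f, g, h, i
  1-simplices (12): af, ai, bh, bi, cd, ci, di, eg, ei, fi, gi, hi

Hence C_0 ≅ Z^9, C_1 ≅ Z^12.

The boundary map ∂_1: C_1 → C_0 sends each edge [p,q] (with p < q) to q − p. For instance
  ∂cd = d − c.
This gives a 9×12 integer matrix of rank 8; reducing to Smith normal form yields diagonal entries (1,1,1,1,1,1,1,1).

Reading off H_k = ker ∂_k / im ∂_{k+1}:

  H_0: rank C_0 − rank ∂_1 = 9 − 8 = 1, and the invariant factors of ∂_1 are all 1, so H_0 ≅ Z.
  H_1: rank ker ∂_1 − rank ∂_2 = (12 − 8) − 0 = 4, and there is no ∂_2, so H_1 ≅ Z^4.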